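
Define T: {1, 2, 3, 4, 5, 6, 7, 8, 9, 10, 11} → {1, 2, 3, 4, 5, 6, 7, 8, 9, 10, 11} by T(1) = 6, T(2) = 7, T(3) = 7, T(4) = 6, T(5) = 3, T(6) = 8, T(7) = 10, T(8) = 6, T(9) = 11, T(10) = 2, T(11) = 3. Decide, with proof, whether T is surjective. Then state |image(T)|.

No element maps to 1, so T is not surjective.
The image of T is {2, 3, 6, 7, 8, 10, 11}, which has 7 elements.

7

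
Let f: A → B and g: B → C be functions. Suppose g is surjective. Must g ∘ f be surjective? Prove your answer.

No. Take A = {1}, B = C = {1, 2, 3, 4, 5, 6}, f(1) = 1, and g = identity (surjective).
Then (g ∘ f)(1) = 1, and 6 ∈ C has no preimage under g ∘ f, so g ∘ f is not surjective.

not surjective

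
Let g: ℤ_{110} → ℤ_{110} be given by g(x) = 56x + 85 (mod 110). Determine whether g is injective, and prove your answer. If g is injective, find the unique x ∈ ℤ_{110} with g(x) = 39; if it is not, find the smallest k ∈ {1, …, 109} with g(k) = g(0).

Recall: g is injective when g(s) = g(t) forces s = t.
We have gcd(56, 110) = 2 > 1. Taking s = 0 and t = 55: g(0) = 85 and g(55) = 56·55 + 85 = 3165 ≡ 85 (mod 110).
So g(0) = g(55) while 0 ≠ 55, so g is not injective.
Since g is not injective, we find the least positive k with g(k) = g(0): this means 56k ≡ 0 (mod 110), i.e. 110 ∣ 56k. Since gcd(56, 110) = 2, dividing through by 2 this holds exactly when 55 ∣ 28k, and as gcd(28, 55) = 1, exactly when 55 ∣ k.
The smallest positive such k is 55.

55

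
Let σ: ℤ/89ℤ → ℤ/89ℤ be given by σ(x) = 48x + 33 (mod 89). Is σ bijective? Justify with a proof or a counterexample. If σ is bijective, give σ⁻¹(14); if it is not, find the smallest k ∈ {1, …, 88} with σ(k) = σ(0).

By definition, σ is injective if σ(x_1) = σ(x_2) implies x_1 = x_2.
If σ(x_1) = σ(x_2), then 48x_1 ≡ 48x_2 (mod 89). Because gcd(48, 89) = 1, we may cancel 48 to get x_1 ≡ x_2 (mod 89).
We now compute 48⁻¹ mod 89 explicitly. Euclid's algorithm: 89 = 1·48 + 41, 48 = 1·41 + 7, 41 = 5·7 + 6, 7 = 1·6 + 1; back-substituting gives 1 = 13·48 − 7·89, so 48⁻¹ ≡ 13 (mod 89).
For any y ∈ ℤ/89ℤ, x = 13(y − 33) mod 89 satisfies σ(x) = 48·13(y − 33) + 33 ≡ y (since 48·13 ≡ 1 mod 89). So every y has a preimage.
Thus σ is bijective.
Since σ is bijective, we find σ⁻¹(14): we need 48x ≡ 14 − 33 ≡ 70 (mod 89). Using 48⁻¹ = 13: x ≡ 13·70 = 910 = 10·89 + 20, so x = 20.
Check: σ(20) = 48·20 + 33 = 993 = 11·89 + 14 ≡ 14 (mod 89).

20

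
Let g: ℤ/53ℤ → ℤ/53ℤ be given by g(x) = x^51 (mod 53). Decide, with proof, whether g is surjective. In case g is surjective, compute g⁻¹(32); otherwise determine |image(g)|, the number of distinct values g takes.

5

Since 53 is prime, the nonzero elements of ℤ/53ℤ form a cyclic group of order 52.
As gcd(51, 52) = 1, raising to the 51st power is a bijection on this group: if a^51 ≡ b^51 then (ab^{−1})^51 = 1, and the only element of order dividing gcd(51, 52) = 1 is 1, so a = b.
With g(0) = 0 this makes g injective on all of ℤ/53ℤ, hence bijective (finite equal-size domain and codomain). In particular g is surjective.
Since g is surjective, we find the preimage of 32. The inverse of x ↦ x^51 on (ℤ/53ℤ)^× is x ↦ x^51, because 51·51 = 2601 = 50·52 + 1 ≡ 1 (mod 52) and x^{52} = 1 for x ≠ 0 (Fermat). So g⁻¹(32) = 32^51 mod 53.
Repeated squaring mod 53: 32^1 ≡ 32, 32^2 ≡ 32² = 1024 ≡ 17, 32^4 ≡ 17² = 289 ≡ 24, 32^8 ≡ 24² = 576 ≡ 46, 32^16 ≡ 46² = 2116 ≡ 49, 32^32 ≡ 49² = 2401 ≡ 16. Since 51 = 32 + 16 + 2 + 1, 32^51 ≡ 16·49·17·32: 16·49 = 784 ≡ 42, then 42·17 = 714 ≡ 25, then 25·32 = 800 ≡ 5. So 32^51 ≡ 5 (mod 53).
Hence g⁻¹(32) = 5.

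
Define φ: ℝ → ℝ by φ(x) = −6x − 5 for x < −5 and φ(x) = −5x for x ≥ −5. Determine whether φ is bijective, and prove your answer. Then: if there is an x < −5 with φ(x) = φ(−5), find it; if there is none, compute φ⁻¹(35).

-20/3

Both pieces are strictly decreasing (slopes −6 and −5), so each is injective on its own interval.
The left piece maps (−∞, −5) onto (25, ∞); the right piece maps [−5, ∞) onto (−∞, 25].
Since 25 = 25, the images partition ℝ: φ is injective and surjective, hence bijective.
Because the two images are disjoint, no x < −5 has φ(x) = φ(−5), so we compute φ⁻¹(35): 35 lies in (25, ∞), so solve −6x − 5 = 35: x = (35 + 5)/(−6) = −20/3.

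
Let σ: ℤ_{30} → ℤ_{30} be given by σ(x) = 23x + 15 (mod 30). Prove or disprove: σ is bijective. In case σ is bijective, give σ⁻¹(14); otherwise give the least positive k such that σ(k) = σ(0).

13

Suppose σ(x_1) = σ(x_2) in ℤ_{30}. Then 23x_1 + 15 ≡ 23x_2 + 15 (mod 30), hence 23(x_1 − x_2) ≡ 0 (mod 30).
Since gcd(23, 30) = 1, 23 is invertible modulo 30, so x_1 − x_2 ≡ 0 (mod 30), i.e. x_1 = x_2.
We now compute 23⁻¹ mod 30 explicitly. Euclid's algorithm: 30 = 1·23 + 7, 23 = 3·7 + 2, 7 = 3·2 + 1; back-substituting gives 1 = 17·23 − 13·30, so 23⁻¹ ≡ 17 (mod 30).
Then y ↦ 17(y − 15) is a two-sided inverse to σ, so every y ∈ ℤ_{30} has a preimage.
Hence σ is bijective.
Since σ is bijective, we compute σ⁻¹(14): solve 23x + 15 ≡ 14 (mod 30), i.e. 23x ≡ 29 (mod 30).
Multiplying by 23⁻¹ = 17 gives x ≡ 17·29 = 493 = 16·30 + 13 ≡ 13 (mod 30).
Check: σ(13) = 23·13 + 15 = 314 = 10·30 + 14 ≡ 14 (mod 30).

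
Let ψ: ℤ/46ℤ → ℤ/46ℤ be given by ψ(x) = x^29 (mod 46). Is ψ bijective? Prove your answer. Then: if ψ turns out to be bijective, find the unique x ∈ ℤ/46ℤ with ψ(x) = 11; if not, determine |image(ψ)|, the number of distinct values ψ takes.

15

Computing x^29 mod 46 for each x (by repeated squaring, reducing mod 46 at every step), the values ψ(0), ψ(1), …, ψ(45) are: 0, 1, 36, 25, 8, 17, 26, 5, 12, 27, 14, 7, 16, 9, 42, 11, 18, 43, 6, 15, 44, 33, 22, 23, 24, 13, 2, 31, 40, 3, 28, 35, 4, 37, 30, 39, 32, 19, 34, 41, 20, 29, 38, 21, 10, 45.
Every element of ℤ/46ℤ appears exactly once in this list, so ψ is a bijection, and in particular bijective.
Since ψ is bijective, we read off the preimage of 11 from the same table: ψ(15) = 11, so ψ⁻¹(11) = 15.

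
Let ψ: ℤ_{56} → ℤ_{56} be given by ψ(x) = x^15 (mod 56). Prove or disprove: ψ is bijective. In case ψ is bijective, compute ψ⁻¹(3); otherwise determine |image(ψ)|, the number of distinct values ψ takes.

15

ψ(2): Repeated squaring mod 56: 2^1 ≡ 2, 2^2 ≡ 2² = 4, 2^4 ≡ 4² = 16, 2^8 ≡ 16² = 256 ≡ 32. Since 15 = 8 + 4 + 2 + 1, 2^15 ≡ 32·16·4·2: 32·16 = 512 ≡ 8, then 8·4 = 32, then 32·2 = 64 ≡ 8. So 2^15 ≡ 8 (mod 56).
ψ(4): Repeated squaring mod 56: 4^1 ≡ 4, 4^2 ≡ 4² = 16, 4^4 ≡ 16² = 256 ≡ 32, 4^8 ≡ 32² = 1024 ≡ 16. Since 15 = 8 + 4 + 2 + 1, 4^15 ≡ 16·32·16·4: 16·32 = 512 ≡ 8, then 8·16 = 128 ≡ 16, then 16·4 = 64 ≡ 8. So 4^15 ≡ 8 (mod 56).
So ψ(2) = ψ(4) = 8 while 2 ≠ 4, therefore ψ is not injective, hence not bijective.
Since ψ is not bijective, we determine |image(ψ)|. Computing x^15 mod 56 for each x (by repeated squaring, reducing mod 56 at every step), the values ψ(0), ψ(1), …, ψ(55) are: 0, 1, 8, 27, 8, 13, 48, 7, 8, 1, 48, 43, 48, 13, 0, 15, 8, 41, 8, 27, 48, 21, 8, 15, 48, 1, 48, 27, 0, 29, 8, 55, 8, 41, 48, 35, 8, 29, 48, 15, 48, 41, 0, 43, 8, 13, 8, 55, 48, 49, 8, 43, 48, 29, 48, 55.
The distinct values are {0, 1, 7, 8, 13, 15, 21, 27, 29, 35, 41, 43, 48, 49, 55}; there are 15 of them.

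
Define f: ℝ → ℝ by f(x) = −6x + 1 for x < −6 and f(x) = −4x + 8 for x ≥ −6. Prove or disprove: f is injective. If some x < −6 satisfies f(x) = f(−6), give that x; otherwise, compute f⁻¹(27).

-19/4

Both pieces are strictly decreasing (slopes −6 and −4), so each is injective on its own interval.
The left piece maps (−∞, −6) onto (37, ∞); the right piece maps [−6, ∞) onto (−∞, 32].
These images are disjoint, so no value is attained by both pieces. Hence f is injective.
Because the two images are disjoint, no x < −6 has f(x) = f(−6), so we compute f⁻¹(27): 27 lies in (−∞, 32], so solve −4x + 8 = 27: x = (27 − 8)/(−4) = −19/4.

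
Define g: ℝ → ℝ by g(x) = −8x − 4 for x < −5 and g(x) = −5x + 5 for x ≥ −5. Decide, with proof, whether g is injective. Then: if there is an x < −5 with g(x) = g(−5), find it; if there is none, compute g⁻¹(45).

Both pieces are strictly decreasing (slopes −8 and −5), so each is injective on its own interval.
The left piece maps (−∞, −5) onto (36, ∞); the right piece maps [−5, ∞) onto (−∞, 30].
These images are disjoint, so no value is attained by both pieces. Therefore g is injective.
Because the two images are disjoint, no x < −5 has g(x) = g(−5), so we compute g⁻¹(45): 45 lies in (36, ∞), so solve −8x − 4 = 45: x = (45 + 4)/(−8) = −49/8.

-49/8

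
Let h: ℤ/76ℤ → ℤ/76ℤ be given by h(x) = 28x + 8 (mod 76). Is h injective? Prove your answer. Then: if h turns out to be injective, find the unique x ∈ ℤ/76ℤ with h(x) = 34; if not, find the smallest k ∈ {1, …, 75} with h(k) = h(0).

19

Recall: h is injective if h(a) = h(b) implies a = b.
We have gcd(28, 76) = 4 > 1. Taking a = 0 and b = 19: h(0) = 8 and h(19) = 28·19 + 8 = 540 ≡ 8 (mod 76).
So h(0) = h(19) while 0 ≠ 19, thus h is not injective.
Since h is not injective, we find the least positive k with h(k) = h(0): this means 28k ≡ 0 (mod 76), i.e. 76 ∣ 28k. Since gcd(28, 76) = 4, dividing through by 4 this holds exactly when 19 ∣ 7k, and as gcd(7, 19) = 1, exactly when 19 ∣ k.
The smallest positive such k is 19.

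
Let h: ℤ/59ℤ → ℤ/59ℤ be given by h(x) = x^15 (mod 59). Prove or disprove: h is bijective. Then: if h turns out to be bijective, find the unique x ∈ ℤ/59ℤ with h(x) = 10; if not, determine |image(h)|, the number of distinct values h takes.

Since 59 is prime, the nonzero elements of ℤ/59ℤ form a cyclic group of order 58.
As gcd(15, 58) = 1, raising to the 15th power is a bijection on this group: if x_1^15 ≡ x_2^15 then (x_1x_2^{−1})^15 = 1, and the only element of order dividing gcd(15, 58) = 1 is 1, so x_1 = x_2.
With h(0) = 0 this makes h injective on all of ℤ/59ℤ, hence bijective (finite equal-size domain and codomain). In particular h is bijective.
Since h is bijective, we find the preimage of 10. The inverse of x ↦ x^15 on (ℤ/59ℤ)^× is x ↦ x^31, because 15·31 = 465 = 8·58 + 1 ≡ 1 (mod 58) and x^{58} = 1 for x ≠ 0 (Fermat). So h⁻¹(10) = 10^31 mod 59.
Repeated squaring mod 59: 10^1 ≡ 10, 10^2 ≡ 10² = 100 ≡ 41, 10^4 ≡ 41² = 1681 ≡ 29, 10^8 ≡ 29² = 841 ≡ 15, 10^16 ≡ 15² = 225 ≡ 48. Since 31 = 16 + 8 + 4 + 2 + 1, 10^31 ≡ 48·15·29·41·10: 48·15 = 720 ≡ 12, then 12·29 = 348 ≡ 53, then 53·41 = 2173 ≡ 49, then 49·10 = 490 ≡ 18. So 10^31 ≡ 18 (mod 59).
Hence h⁻¹(10) = 18.

18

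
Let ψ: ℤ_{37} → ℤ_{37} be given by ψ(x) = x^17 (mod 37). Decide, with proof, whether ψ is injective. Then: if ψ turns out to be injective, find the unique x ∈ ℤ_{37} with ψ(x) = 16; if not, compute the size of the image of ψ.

Since 37 is prime, the nonzero elements of ℤ_{37} form a cyclic group of order 36.
As gcd(17, 36) = 1, raising to the 17th power is a bijection on this group: if x_1^17 ≡ x_2^17 then (x_1x_2^{−1})^17 = 1, and the only element of order dividing gcd(17, 36) = 1 is 1, so x_1 = x_2.
With ψ(0) = 0 this makes ψ injective on all of ℤ_{37}, hence bijective (finite equal-size domain and codomain). In particular ψ is injective.
Since ψ is injective, we find the preimage of 16. The inverse of x ↦ x^17 on (ℤ_{37})^× is x ↦ x^17, because 17·17 = 289 = 8·36 + 1 ≡ 1 (mod 36) and x^{36} = 1 for x ≠ 0 (Fermat). So ψ⁻¹(16) = 16^17 mod 37.
Repeated squaring mod 37: 16^1 ≡ 16, 16^2 ≡ 16² = 256 ≡ 34, 16^4 ≡ 34² = 1156 ≡ 9, 16^8 ≡ 9² = 81 ≡ 7, 16^16 ≡ 7² = 49 ≡ 12. Since 17 = 16 + 1, 16^17 ≡ 12·16: 12·16 = 192 ≡ 7. So 16^17 ≡ 7 (mod 37).
Hence ψ⁻¹(16) = 7.

7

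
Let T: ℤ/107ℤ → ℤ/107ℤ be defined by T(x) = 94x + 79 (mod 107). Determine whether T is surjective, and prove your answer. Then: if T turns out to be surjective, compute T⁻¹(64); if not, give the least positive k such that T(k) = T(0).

Since gcd(94, 107) = 1, 94 is invertible modulo 107. Euclid's algorithm: 107 = 1·94 + 13, 94 = 7·13 + 3, 13 = 4·3 + 1; back-substituting gives 1 = 74·94 − 65·107, so 94⁻¹ ≡ 74 (mod 107).
Then y ↦ 74(y − 79) is a two-sided inverse to T, so every y ∈ ℤ/107ℤ has a preimage.
Hence T is surjective.
Since T is surjective, we find T⁻¹(64): we need 94x ≡ 64 − 79 ≡ 92 (mod 107). Using 94⁻¹ = 74: x ≡ 74·92 = 6808 = 63·107 + 67, so x = 67.
Check: T(67) = 94·67 + 79 = 6377 = 59·107 + 64 ≡ 64 (mod 107).

67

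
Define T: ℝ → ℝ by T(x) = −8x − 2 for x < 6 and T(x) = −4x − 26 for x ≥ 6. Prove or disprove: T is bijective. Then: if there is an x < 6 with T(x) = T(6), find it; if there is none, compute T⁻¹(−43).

Both pieces are strictly decreasing (slopes −8 and −4), so each is injective on its own interval.
The left piece maps (−∞, 6) onto (−50, ∞); the right piece maps [6, ∞) onto (−∞, −50].
Since −50 = −50, the images partition ℝ: T is injective and surjective, hence bijective.
Because the two images are disjoint, no x < 6 has T(x) = T(6), so we compute T⁻¹(−43): −43 lies in (−50, ∞), so solve −8x − 2 = −43: x = (−43 + 2)/(−8) = 41/8.

41/8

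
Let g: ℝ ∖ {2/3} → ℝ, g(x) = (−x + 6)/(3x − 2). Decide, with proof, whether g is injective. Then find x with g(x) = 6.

18/19

Suppose g(x_1) = g(x_2). Cross-multiplying: (−x_1 + 6)(3x_2 − 2) = (−x_2 + 6)(3x_1 − 2).
Expanding both sides and cancelling the symmetric terms leaves −16·(x_1 − x_2) = 0. Since −16 ≠ 0, x_1 = x_2. Therefore g is injective.
Solving g(x) = 6: cross-multiplying gives −x + 6 = 6(3x − 2), which rearranges to −19x = −18, so x = 18/19.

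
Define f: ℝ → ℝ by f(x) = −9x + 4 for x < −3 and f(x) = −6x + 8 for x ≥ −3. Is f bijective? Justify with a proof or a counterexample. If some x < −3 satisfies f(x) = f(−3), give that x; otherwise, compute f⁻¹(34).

Both pieces are strictly decreasing (slopes −9 and −6), so each is injective on its own interval.
The left piece maps (−∞, −3) onto (31, ∞); the right piece maps [−3, ∞) onto (−∞, 26].
The images leave a gap (31 has no preimage), so f is not surjective, hence not bijective.
Because the two images are disjoint, no x < −3 has f(x) = f(−3), so we compute f⁻¹(34): 34 lies in (31, ∞), so solve −9x + 4 = 34: x = (34 − 4)/(−9) = −10/3.

-10/3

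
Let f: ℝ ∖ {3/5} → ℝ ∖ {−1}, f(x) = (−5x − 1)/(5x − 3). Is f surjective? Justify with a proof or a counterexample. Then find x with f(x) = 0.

-1/5

For any y ≠ −1, solving y(5x − 3) = −5x − 1 for x gives a well-defined x ≠ 3/5. So f is surjective.
Solving f(x) = 0: cross-multiplying gives −5x − 1 = 0(5x − 3), which rearranges to −5x = 1, so x = −1/5.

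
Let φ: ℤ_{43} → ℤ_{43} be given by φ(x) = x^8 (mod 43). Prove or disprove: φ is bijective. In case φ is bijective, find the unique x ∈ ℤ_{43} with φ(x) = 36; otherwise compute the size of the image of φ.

φ(21): Repeated squaring mod 43: 21^1 ≡ 21, 21^2 ≡ 21² = 441 ≡ 11, 21^4 ≡ 11² = 121 ≡ 35, 21^8 ≡ 35² = 1225 ≡ 21. So 21^8 ≡ 21 (mod 43).
φ(22): Repeated squaring mod 43: 22^1 ≡ 22, 22^2 ≡ 22² = 484 ≡ 11, 22^4 ≡ 11² = 121 ≡ 35, 22^8 ≡ 35² = 1225 ≡ 21. So 22^8 ≡ 21 (mod 43).
So φ(21) = φ(22) = 21 while 21 ≠ 22, hence φ is not injective, hence not bijective.
Since φ is not bijective, we determine |image(φ)|. Computing x^8 mod 43 for each x (by repeated squaring, reducing mod 43 at every step), the values φ(0), φ(1), …, φ(42) are: 0, 1, 41, 25, 4, 13, 36, 6, 35, 23, 17, 11, 14, 38, 31, 24, 16, 10, 40, 15, 9, 21, 21, 9, 15, 40, 10, 16, 24, 31, 38, 14, 11, 17, 23, 35, 6, 36, 13, 4, 25, 41, 1.
The distinct values are {0, 1, 4, 6, 9, 10, 11, 13, 14, 15, 16, 17, 21, 23, 24, 25, 31, 35, 36, 38, 40, 41}; there are 22 of them.

22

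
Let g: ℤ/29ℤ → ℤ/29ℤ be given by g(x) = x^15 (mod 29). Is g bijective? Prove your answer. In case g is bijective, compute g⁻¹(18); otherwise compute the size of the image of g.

11

Since 29 is prime, the nonzero elements of ℤ/29ℤ form a cyclic group of order 28.
As gcd(15, 28) = 1, raising to the 15th power is a bijection on this group: if a^15 ≡ b^15 then (ab^{−1})^15 = 1, and the only element of order dividing gcd(15, 28) = 1 is 1, so a = b.
With g(0) = 0 this makes g injective on all of ℤ/29ℤ, hence bijective (finite equal-size domain and codomain). In particular g is bijective.
Since g is bijective, we find the preimage of 18. The inverse of x ↦ x^15 on (ℤ/29ℤ)^× is x ↦ x^15, because 15·15 = 225 = 8·28 + 1 ≡ 1 (mod 28) and x^{28} = 1 for x ≠ 0 (Fermat). So g⁻¹(18) = 18^15 mod 29.
Repeated squaring mod 29: 18^1 ≡ 18, 18^2 ≡ 18² = 324 ≡ 5, 18^4 ≡ 5² = 25, 18^8 ≡ 25² = 625 ≡ 16. Since 15 = 8 + 4 + 2 + 1, 18^15 ≡ 16·25·5·18: 16·25 = 400 ≡ 23, then 23·5 = 115 ≡ 28, then 28·18 = 504 ≡ 11. So 18^15 ≡ 11 (mod 29).
Hence g⁻¹(18) = 11.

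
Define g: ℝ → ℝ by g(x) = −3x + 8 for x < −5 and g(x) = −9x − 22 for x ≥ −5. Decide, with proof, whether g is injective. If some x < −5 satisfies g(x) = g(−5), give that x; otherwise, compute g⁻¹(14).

-4

Both pieces are strictly decreasing (slopes −3 and −9), so each is injective on its own interval.
The left piece maps (−∞, −5) onto (23, ∞); the right piece maps [−5, ∞) onto (−∞, 23].
These images are disjoint, so no value is attained by both pieces. So g is injective.
Because the two images are disjoint, no x < −5 has g(x) = g(−5), so we compute g⁻¹(14): 14 lies in (−∞, 23], so solve −9x − 22 = 14: x = (14 + 22)/(−9) = −4.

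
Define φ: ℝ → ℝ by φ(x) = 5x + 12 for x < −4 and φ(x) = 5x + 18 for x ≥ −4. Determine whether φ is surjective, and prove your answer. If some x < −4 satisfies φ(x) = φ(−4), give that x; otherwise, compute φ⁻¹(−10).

Both pieces are strictly increasing (slopes 5 and 5), so each is injective on its own interval.
The left piece maps (−∞, −4) onto (−∞, −8); the right piece maps [−4, ∞) onto [−2, ∞).
The union (−∞, −8) ∪ [−2, ∞) omits the interval between −8 and −2; in particular −8 has no preimage. So φ is not surjective.
Because the two images are disjoint, no x < −4 has φ(x) = φ(−4), so we compute φ⁻¹(−10): −10 lies in (−∞, −8), so solve 5x + 12 = −10: x = (−10 − 12)/5 = −22/5.

-22/5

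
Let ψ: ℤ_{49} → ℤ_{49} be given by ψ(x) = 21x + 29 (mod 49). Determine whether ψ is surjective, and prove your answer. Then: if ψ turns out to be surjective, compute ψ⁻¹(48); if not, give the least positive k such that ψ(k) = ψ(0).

7

Since gcd(21, 49) = 7, we have 21x ≡ 0 (mod 7) for all x, so ψ(x) ≡ 1 (mod 7).
But 0 ≢ 1 (mod 7), so 0 ∈ ℤ_{49} has no preimage. So ψ is not surjective.
Since ψ is not surjective, we find the least positive k with ψ(k) = ψ(0): this means 21k ≡ 0 (mod 49), i.e. 49 ∣ 21k. Since gcd(21, 49) = 7, dividing through by 7 this holds exactly when 7 ∣ 3k, and as gcd(3, 7) = 1, exactly when 7 ∣ k.
The smallest positive such k is 7.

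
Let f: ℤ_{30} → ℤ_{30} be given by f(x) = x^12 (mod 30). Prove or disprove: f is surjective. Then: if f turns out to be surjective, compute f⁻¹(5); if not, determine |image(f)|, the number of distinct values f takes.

f(2): Repeated squaring mod 30: 2^1 ≡ 2, 2^2 ≡ 2² = 4, 2^4 ≡ 4² = 16, 2^8 ≡ 16² = 256 ≡ 16. Since 12 = 8 + 4, 2^12 ≡ 16·16: 16·16 = 256 ≡ 16. So 2^12 ≡ 16 (mod 30).
f(4): Repeated squaring mod 30: 4^1 ≡ 4, 4^2 ≡ 4² = 16, 4^4 ≡ 16² = 256 ≡ 16, 4^8 ≡ 16² = 256 ≡ 16. Since 12 = 8 + 4, 4^12 ≡ 16·16: 16·16 = 256 ≡ 16. So 4^12 ≡ 16 (mod 30).
So f(2) = f(4) = 16 while 2 ≠ 4, therefore f is not injective.
A non-injective map from the 30-element set ℤ_{30} to itself takes at most 29 distinct values, so it cannot be surjective. Therefore f is not surjective.
Since f is not surjective, we determine |image(f)|. Computing x^12 mod 30 for each x (by repeated squaring, reducing mod 30 at every step), the values f(0), f(1), …, f(29) are: 0, 1, 16, 21, 16, 25, 6, 1, 16, 21, 10, 1, 6, 1, 16, 15, 16, 1, 6, 1, 10, 21, 16, 1, 6, 25, 16, 21, 16, 1.
The distinct values are {0, 1, 6, 10, 15, 16, 21, 25}; there are 8 of them.

8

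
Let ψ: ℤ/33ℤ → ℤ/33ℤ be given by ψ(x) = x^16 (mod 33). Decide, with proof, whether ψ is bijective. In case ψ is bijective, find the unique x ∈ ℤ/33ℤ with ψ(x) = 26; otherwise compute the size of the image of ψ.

ψ(4): Repeated squaring mod 33: 4^1 ≡ 4, 4^2 ≡ 4² = 16, 4^4 ≡ 16² = 256 ≡ 25, 4^8 ≡ 25² = 625 ≡ 31, 4^16 ≡ 31² = 961 ≡ 4. So 4^16 ≡ 4 (mod 33).
ψ(7): Repeated squaring mod 33: 7^1 ≡ 7, 7^2 ≡ 7² = 49 ≡ 16, 7^4 ≡ 16² = 256 ≡ 25, 7^8 ≡ 25² = 625 ≡ 31, 7^16 ≡ 31² = 961 ≡ 4. So 7^16 ≡ 4 (mod 33).
So ψ(4) = ψ(7) = 4 while 4 ≠ 7, so ψ is not injective, hence not bijective.
Since ψ is not bijective, we determine |image(ψ)|. Computing x^16 mod 33 for each x (by repeated squaring, reducing mod 33 at every step), the values ψ(0), ψ(1), …, ψ(32) are: 0, 1, 31, 3, 4, 16, 27, 4, 25, 9, 1, 22, 12, 31, 25, 15, 16, 16, 15, 25, 31, 12, 22, 1, 9, 25, 4, 27, 16, 4, 3, 31, 1.
The distinct values are {0, 1, 3, 4, 9, 12, 15, 16, 22, 25, 27, 31}; there are 12 of them.

12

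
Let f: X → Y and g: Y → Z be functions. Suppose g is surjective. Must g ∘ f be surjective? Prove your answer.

not surjective

No. Take X = {0}, Y = Z = {0, 1, 2, 3}, f(0) = 0, and g = identity (surjective).
Then (g ∘ f)(0) = 0, and 3 ∈ Z has no preimage under g ∘ f, so g ∘ f is not surjective.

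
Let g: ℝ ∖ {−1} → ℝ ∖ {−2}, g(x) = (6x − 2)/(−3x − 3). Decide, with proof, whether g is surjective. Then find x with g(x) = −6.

-5/3

For any y ≠ −2, solving y(−3x − 3) = 6x − 2 for x gives a well-defined x ≠ −1. So g is surjective.
Solving g(x) = −6: cross-multiplying gives 6x − 2 = −6(−3x − 3), which rearranges to −12x = 20, so x = −5/3.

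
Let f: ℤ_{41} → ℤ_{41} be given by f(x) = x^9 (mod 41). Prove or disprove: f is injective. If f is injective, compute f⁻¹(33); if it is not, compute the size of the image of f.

Since 41 is prime, the nonzero elements of ℤ_{41} form a cyclic group of order 40.
As gcd(9, 40) = 1, raising to the 9th power is a bijection on this group: if x_1^9 ≡ x_2^9 then (x_1x_2^{−1})^9 = 1, and the only element of order dividing gcd(9, 40) = 1 is 1, so x_1 = x_2.
With f(0) = 0 this makes f injective on all of ℤ_{41}, hence bijective (finite equal-size domain and codomain). In particular f is injective.
Since f is injective, we find the preimage of 33. The inverse of x ↦ x^9 on (ℤ_{41})^× is x ↦ x^9, because 9·9 = 81 = 2·40 + 1 ≡ 1 (mod 40) and x^{40} = 1 for x ≠ 0 (Fermat). So f⁻¹(33) = 33^9 mod 41.
Repeated squaring mod 41: 33^1 ≡ 33, 33^2 ≡ 33² = 1089 ≡ 23, 33^4 ≡ 23² = 529 ≡ 37, 33^8 ≡ 37² = 1369 ≡ 16. Since 9 = 8 + 1, 33^9 ≡ 16·33: 16·33 = 528 ≡ 36. So 33^9 ≡ 36 (mod 41).
Hence f⁻¹(33) = 36.

36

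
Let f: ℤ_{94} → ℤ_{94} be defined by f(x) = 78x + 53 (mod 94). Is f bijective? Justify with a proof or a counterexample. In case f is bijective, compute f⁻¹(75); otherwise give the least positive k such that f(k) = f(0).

47

By definition, f is injective when f(s) = f(t) forces s = t.
We have gcd(78, 94) = 2 > 1. Taking s = 0 and t = 47: f(0) = 53 and f(47) = 78·47 + 53 = 3719 ≡ 53 (mod 94).
So f(0) = f(47) while 0 ≠ 47, thus f is not injective, hence not bijective.
Since f is not bijective, we find the least positive k with f(k) = f(0): this means 78k ≡ 0 (mod 94), i.e. 94 ∣ 78k. Since gcd(78, 94) = 2, dividing through by 2 this holds exactly when 47 ∣ 39k, and as gcd(39, 47) = 1, exactly when 47 ∣ k.
The smallest positive such k is 47.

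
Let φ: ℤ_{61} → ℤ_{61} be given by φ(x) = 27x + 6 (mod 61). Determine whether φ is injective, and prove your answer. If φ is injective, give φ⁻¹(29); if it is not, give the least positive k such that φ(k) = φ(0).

If φ(x_1) = φ(x_2), then 27x_1 ≡ 27x_2 (mod 61). Because gcd(27, 61) = 1, we may cancel 27 to get x_1 ≡ x_2 (mod 61).
Hence φ is injective.
We now compute 27⁻¹ mod 61 explicitly. Euclid's algorithm: 61 = 2·27 + 7, 27 = 3·7 + 6, 7 = 1·6 + 1; back-substituting gives 1 = 52·27 − 23·61, so 27⁻¹ ≡ 52 (mod 61).
Since φ is injective, we find φ⁻¹(29): we need 27x ≡ 29 − 6 ≡ 23 (mod 61). Using 27⁻¹ = 52: x ≡ 52·23 = 1196 = 19·61 + 37, so x = 37.
Check: φ(37) = 27·37 + 6 = 1005 = 16·61 + 29 ≡ 29 (mod 61).

37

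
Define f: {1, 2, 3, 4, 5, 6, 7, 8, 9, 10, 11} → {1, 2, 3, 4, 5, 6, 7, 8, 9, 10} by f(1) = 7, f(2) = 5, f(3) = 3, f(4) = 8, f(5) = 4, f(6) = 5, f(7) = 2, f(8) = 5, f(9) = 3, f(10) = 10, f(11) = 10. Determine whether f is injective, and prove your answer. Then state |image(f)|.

7

f(2) = 5 = f(6) with 2 ≠ 6, so f is not injective.
The image of f is {2, 3, 4, 5, 7, 8, 10}, which has 7 elements.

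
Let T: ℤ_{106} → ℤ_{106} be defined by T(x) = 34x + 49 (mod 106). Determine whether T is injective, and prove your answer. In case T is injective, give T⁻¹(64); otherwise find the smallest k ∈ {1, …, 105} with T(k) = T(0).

We have gcd(34, 106) = 2 > 1. Taking a = 0 and b = 53: T(0) = 49 and T(53) = 34·53 + 49 = 1851 ≡ 49 (mod 106).
So T(0) = T(53) while 0 ≠ 53, so T is not injective.
Since T is not injective, we find the least positive k with T(k) = T(0): this means 34k ≡ 0 (mod 106), i.e. 106 ∣ 34k. Since gcd(34, 106) = 2, dividing through by 2 this holds exactly when 53 ∣ 17k, and as gcd(17, 53) = 1, exactly when 53 ∣ k.
The smallest positive such k is 53.

53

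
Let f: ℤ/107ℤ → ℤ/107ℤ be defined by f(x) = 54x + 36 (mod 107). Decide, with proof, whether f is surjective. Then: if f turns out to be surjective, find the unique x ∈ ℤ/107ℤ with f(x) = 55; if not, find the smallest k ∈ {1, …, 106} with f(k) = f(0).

Since gcd(54, 107) = 1, 54 is invertible modulo 107. Euclid's algorithm: 107 = 1·54 + 53, 54 = 1·53 + 1; back-substituting gives 1 = 2·54 − 1·107, so 54⁻¹ ≡ 2 (mod 107).
Then y ↦ 2(y − 36) is a two-sided inverse to f, so every y ∈ ℤ/107ℤ has a preimage.
Thus f is surjective.
Since f is surjective, we find f⁻¹(55): we need 54x ≡ 55 − 36 ≡ 19 (mod 107). Using 54⁻¹ = 2: x ≡ 2·19 = 38, so x = 38.
Check: f(38) = 54·38 + 36 = 2088 = 19·107 + 55 ≡ 55 (mod 107).

38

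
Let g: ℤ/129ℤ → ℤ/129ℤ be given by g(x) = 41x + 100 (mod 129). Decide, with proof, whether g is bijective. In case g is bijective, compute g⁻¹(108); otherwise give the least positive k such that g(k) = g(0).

If g(s) = g(t), then 41s ≡ 41t (mod 129). Because gcd(41, 129) = 1, we may cancel 41 to get s ≡ t (mod 129).
We now compute 41⁻¹ mod 129 explicitly. Euclid's algorithm: 129 = 3·41 + 6, 41 = 6·6 + 5, 6 = 1·5 + 1; back-substituting gives 1 = 107·41 − 34·129, so 41⁻¹ ≡ 107 (mod 129).
For any y ∈ ℤ/129ℤ, x = 107(y − 100) mod 129 satisfies g(x) = 41·107(y − 100) + 100 ≡ y (since 41·107 ≡ 1 mod 129). So every y has a preimage.
So g is bijective.
Since g is bijective, we find g⁻¹(108): we need 41x ≡ 108 − 100 ≡ 8 (mod 129). Using 41⁻¹ = 107: x ≡ 107·8 = 856 = 6·129 + 82, so x = 82.
Check: g(82) = 41·82 + 100 = 3462 = 26·129 + 108 ≡ 108 (mod 129).

82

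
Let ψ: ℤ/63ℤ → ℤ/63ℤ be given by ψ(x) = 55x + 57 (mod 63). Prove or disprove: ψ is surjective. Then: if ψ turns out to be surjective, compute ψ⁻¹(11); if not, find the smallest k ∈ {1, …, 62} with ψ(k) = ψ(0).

Since gcd(55, 63) = 1, 55 is invertible modulo 63. Euclid's algorithm: 63 = 1·55 + 8, 55 = 6·8 + 7, 8 = 1·7 + 1; back-substituting gives 1 = 55·55 − 48·63, so 55⁻¹ ≡ 55 (mod 63).
For any y ∈ ℤ/63ℤ, x = 55(y − 57) mod 63 satisfies ψ(x) = 55·55(y − 57) + 57 ≡ y (since 55·55 ≡ 1 mod 63). So every y has a preimage.
Thus ψ is surjective.
Since ψ is surjective, we compute ψ⁻¹(11): solve 55x + 57 ≡ 11 (mod 63), i.e. 55x ≡ 17 (mod 63).
Multiplying by 55⁻¹ = 55 gives x ≡ 55·17 = 935 = 14·63 + 53 ≡ 53 (mod 63).
Check: ψ(53) = 55·53 + 57 = 2972 = 47·63 + 11 ≡ 11 (mod 63).

53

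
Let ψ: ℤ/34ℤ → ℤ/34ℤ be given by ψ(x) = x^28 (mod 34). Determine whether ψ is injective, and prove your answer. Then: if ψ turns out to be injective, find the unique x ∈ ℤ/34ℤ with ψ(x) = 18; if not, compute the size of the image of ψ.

ψ(3): Repeated squaring mod 34: 3^1 ≡ 3, 3^2 ≡ 3² = 9, 3^4 ≡ 9² = 81 ≡ 13, 3^8 ≡ 13² = 169 ≡ 33, 3^16 ≡ 33² = 1089 ≡ 1. Since 28 = 16 + 8 + 4, 3^28 ≡ 1·33·13: 1·33 = 33, then 33·13 = 429 ≡ 21. So 3^28 ≡ 21 (mod 34).
ψ(5): Repeated squaring mod 34: 5^1 ≡ 5, 5^2 ≡ 5² = 25, 5^4 ≡ 25² = 625 ≡ 13, 5^8 ≡ 13² = 169 ≡ 33, 5^16 ≡ 33² = 1089 ≡ 1. Since 28 = 16 + 8 + 4, 5^28 ≡ 1·33·13: 1·33 = 33, then 33·13 = 429 ≡ 21. So 5^28 ≡ 21 (mod 34).
So ψ(3) = ψ(5) = 21 while 3 ≠ 5, so ψ is not injective.
Since ψ is not injective, we determine |image(ψ)|. Computing x^28 mod 34 for each x (by repeated squaring, reducing mod 34 at every step), the values ψ(0), ψ(1), …, ψ(33) are: 0, 1, 16, 21, 18, 21, 30, 13, 16, 33, 30, 13, 4, 1, 4, 33, 18, 17, 18, 33, 4, 1, 4, 13, 30, 33, 16, 13, 30, 21, 18, 21, 16, 1.
The distinct values are {0, 1, 4, 13, 16, 17, 18, 21, 30, 33}; there are 10 of them.

10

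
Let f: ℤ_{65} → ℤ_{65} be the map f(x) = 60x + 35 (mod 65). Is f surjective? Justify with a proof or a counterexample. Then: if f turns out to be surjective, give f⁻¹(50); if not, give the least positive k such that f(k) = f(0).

13

By definition, f is surjective if every y in the codomain equals f(x) for some x in the domain.
Since gcd(60, 65) = 5, we have 60x ≡ 0 (mod 5) for all x, so f(x) ≡ 0 (mod 5).
But 1 ≢ 0 (mod 5), so 1 ∈ ℤ_{65} has no preimage. So f is not surjective.
Since f is not surjective, we find the least positive k with f(k) = f(0): this means 60k ≡ 0 (mod 65), i.e. 65 ∣ 60k. Since gcd(60, 65) = 5, dividing through by 5 this holds exactly when 13 ∣ 12k, and as gcd(12, 13) = 1, exactly when 13 ∣ k.
The smallest positive such k is 13.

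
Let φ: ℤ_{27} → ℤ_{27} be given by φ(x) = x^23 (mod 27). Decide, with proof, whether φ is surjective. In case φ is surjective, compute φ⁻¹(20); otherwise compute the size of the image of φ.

φ(0) = 0^23 = 0.
φ(3): Repeated squaring mod 27: 3^1 ≡ 3, 3^2 ≡ 3² = 9, 3^4 ≡ 9² = 81 ≡ 0, 3^8 ≡ 0² = 0, 3^16 ≡ 0² = 0. Since 23 = 16 + 4 + 2 + 1, 3^23 ≡ 0·0·9·3: 0·0 = 0, then 0·9 = 0, then 0·3 = 0. So 3^23 ≡ 0 (mod 27).
So φ(0) = φ(3) = 0 while 0 ≠ 3, therefore φ is not injective.
A non-injective map from the 27-element set ℤ_{27} to itself takes at most 26 distinct values, so it cannot be surjective. Thus φ is not surjective.
Since φ is not surjective, we determine |image(φ)|. Computing x^23 mod 27 for each x (by repeated squaring, reducing mod 27 at every step), the values φ(0), φ(1), …, φ(26) are: 0, 1, 5, 0, 25, 20, 0, 13, 17, 0, 19, 23, 0, 16, 11, 0, 4, 8, 0, 10, 14, 0, 7, 2, 0, 22, 26.
The distinct values are {0, 1, 2, 4, 5, 7, 8, 10, 11, 13, 14, 16, 17, 19, 20, 22, 23, 25, 26}; there are 19 of them.

19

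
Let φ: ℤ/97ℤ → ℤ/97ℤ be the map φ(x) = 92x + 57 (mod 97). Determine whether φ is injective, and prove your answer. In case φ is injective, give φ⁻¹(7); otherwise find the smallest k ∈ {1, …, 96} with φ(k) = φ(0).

10

If φ(a) = φ(b), then 92a ≡ 92b (mod 97). Because gcd(92, 97) = 1, we may cancel 92 to get a ≡ b (mod 97).
So φ is injective.
We now compute 92⁻¹ mod 97 explicitly. Euclid's algorithm: 97 = 1·92 + 5, 92 = 18·5 + 2, 5 = 2·2 + 1; back-substituting gives 1 = 58·92 − 55·97, so 92⁻¹ ≡ 58 (mod 97).
Since φ is injective, we find φ⁻¹(7): we need 92x ≡ 7 − 57 ≡ 47 (mod 97). Using 92⁻¹ = 58: x ≡ 58·47 = 2726 = 28·97 + 10, so x = 10.
Check: φ(10) = 92·10 + 57 = 977 = 10·97 + 7 ≡ 7 (mod 97).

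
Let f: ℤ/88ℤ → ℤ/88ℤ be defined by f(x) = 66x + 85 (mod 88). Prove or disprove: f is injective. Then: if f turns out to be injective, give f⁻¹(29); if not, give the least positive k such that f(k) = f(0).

4

Recall: f is injective if f(u) = f(v) implies u = v.
We have gcd(66, 88) = 22 > 1. Taking u = 0 and v = 4: f(0) = 85 and f(4) = 66·4 + 85 = 349 ≡ 85 (mod 88).
So f(0) = f(4) while 0 ≠ 4, thus f is not injective.
Since f is not injective, we find the least positive k with f(k) = f(0): this means 66k ≡ 0 (mod 88), i.e. 88 ∣ 66k. Since gcd(66, 88) = 22, dividing through by 22 this holds exactly when 4 ∣ 3k, and as gcd(3, 4) = 1, exactly when 4 ∣ k.
The smallest positive such k is 4.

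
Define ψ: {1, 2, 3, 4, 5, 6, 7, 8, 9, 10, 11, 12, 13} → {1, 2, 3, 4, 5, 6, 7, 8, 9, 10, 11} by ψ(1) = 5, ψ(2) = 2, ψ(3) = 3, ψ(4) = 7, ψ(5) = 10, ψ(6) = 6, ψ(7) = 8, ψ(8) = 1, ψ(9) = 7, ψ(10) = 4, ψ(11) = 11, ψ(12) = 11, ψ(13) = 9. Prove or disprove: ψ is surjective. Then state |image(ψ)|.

Every element of the codomain has a preimage: 1 = ψ(8), 2 = ψ(2), 3 = ψ(3), 4 = ψ(10), 5 = ψ(1), 6 = ψ(6), 7 = ψ(4), 8 = ψ(7), 9 = ψ(13), 10 = ψ(5), 11 = ψ(11).
Therefore ψ is surjective.
The image of ψ is {1, 2, 3, 4, 5, 6, 7, 8, 9, 10, 11}, which has 11 elements.

11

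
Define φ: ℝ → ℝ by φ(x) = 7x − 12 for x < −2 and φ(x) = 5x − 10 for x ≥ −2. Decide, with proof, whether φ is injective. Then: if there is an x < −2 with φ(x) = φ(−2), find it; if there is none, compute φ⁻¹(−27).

Both pieces are strictly increasing (slopes 7 and 5), so each is injective on its own interval.
The left piece maps (−∞, −2) onto (−∞, −26); the right piece maps [−2, ∞) onto [−20, ∞).
These images are disjoint, so no value is attained by both pieces. Thus φ is injective.
Because the two images are disjoint, no x < −2 has φ(x) = φ(−2), so we compute φ⁻¹(−27): −27 lies in (−∞, −26), so solve 7x − 12 = −27: x = (−27 + 12)/7 = −15/7.

-15/7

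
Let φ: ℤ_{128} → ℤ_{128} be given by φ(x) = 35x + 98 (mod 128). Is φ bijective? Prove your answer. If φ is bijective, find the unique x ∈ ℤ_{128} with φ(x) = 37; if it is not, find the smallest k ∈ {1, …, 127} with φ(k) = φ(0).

97

Recall: φ is injective when φ(x_1) = φ(x_2) forces x_1 = x_2.
Suppose φ(x_1) = φ(x_2) in ℤ_{128}. Then 35x_1 + 98 ≡ 35x_2 + 98 (mod 128), so 35(x_1 − x_2) ≡ 0 (mod 128).
Since gcd(35, 128) = 1, 35 is invertible modulo 128, therefore x_1 − x_2 ≡ 0 (mod 128), i.e. x_1 = x_2.
We now compute 35⁻¹ mod 128 explicitly. Euclid's algorithm: 128 = 3·35 + 23, 35 = 1·23 + 12, 23 = 1·12 + 11, 12 = 1·11 + 1; back-substituting gives 1 = 11·35 − 3·128, so 35⁻¹ ≡ 11 (mod 128).
For any y ∈ ℤ_{128}, x = 11(y − 98) mod 128 satisfies φ(x) = 35·11(y − 98) + 98 ≡ y (since 35·11 ≡ 1 mod 128). So every y has a preimage.
Thus φ is bijective.
Since φ is bijective, we compute φ⁻¹(37): solve 35x + 98 ≡ 37 (mod 128), i.e. 35x ≡ 67 (mod 128).
Multiplying by 35⁻¹ = 11 gives x ≡ 11·67 = 737 = 5·128 + 97 ≡ 97 (mod 128).
Check: φ(97) = 35·97 + 98 = 3493 = 27·128 + 37 ≡ 37 (mod 128).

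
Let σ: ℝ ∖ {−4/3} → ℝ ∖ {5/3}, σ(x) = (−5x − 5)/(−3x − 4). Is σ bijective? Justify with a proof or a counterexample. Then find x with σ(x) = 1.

Suppose σ(x_1) = σ(x_2). Cross-multiplying: (−5x_1 − 5)(−3x_2 − 4) = (−5x_2 − 5)(−3x_1 − 4).
Expanding both sides and cancelling the symmetric terms leaves 5·(x_1 − x_2) = 0. Since 5 ≠ 0, x_1 = x_2. Hence σ is injective.
For any y ≠ 5/3, solving y(−3x − 4) = −5x − 5 for x gives a well-defined x ≠ −4/3. So σ is surjective.
So σ is bijective.
Solving σ(x) = 1: cross-multiplying gives −5x − 5 = 1(−3x − 4), which rearranges to −2x = 1, so x = −1/2.

-1/2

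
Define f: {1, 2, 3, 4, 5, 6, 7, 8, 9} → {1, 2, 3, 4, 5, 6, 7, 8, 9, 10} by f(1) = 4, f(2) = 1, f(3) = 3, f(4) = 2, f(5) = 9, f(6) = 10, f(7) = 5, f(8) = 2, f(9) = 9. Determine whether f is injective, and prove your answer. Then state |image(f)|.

f(4) = 2 = f(8) with 4 ≠ 8, so f is not injective.
The image of f is {1, 2, 3, 4, 5, 9, 10}, which has 7 elements.

7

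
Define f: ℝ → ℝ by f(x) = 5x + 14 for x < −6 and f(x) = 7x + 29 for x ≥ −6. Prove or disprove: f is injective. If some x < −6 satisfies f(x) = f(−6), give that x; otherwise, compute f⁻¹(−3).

Both pieces are strictly increasing (slopes 5 and 7), so each is injective on its own interval.
The left piece maps (−∞, −6) onto (−∞, −16); the right piece maps [−6, ∞) onto [−13, ∞).
These images are disjoint, so no value is attained by both pieces. Therefore f is injective.
Because the two images are disjoint, no x < −6 has f(x) = f(−6), so we compute f⁻¹(−3): −3 lies in [−13, ∞), so solve 7x + 29 = −3: x = (−3 − 29)/7 = −32/7.

-32/7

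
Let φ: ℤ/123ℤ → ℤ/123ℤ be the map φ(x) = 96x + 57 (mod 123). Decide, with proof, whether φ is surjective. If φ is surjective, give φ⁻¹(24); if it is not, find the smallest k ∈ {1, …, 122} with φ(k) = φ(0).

41

Recall that φ is surjective if every y in the codomain equals φ(x) for some x in the domain.
Since gcd(96, 123) = 3, we have 96x ≡ 0 (mod 3) for all x, so φ(x) ≡ 0 (mod 3).
But 1 ≢ 0 (mod 3), so 1 ∈ ℤ/123ℤ has no preimage. Thus φ is not surjective.
Since φ is not surjective, we find the least positive k with φ(k) = φ(0): this means 96k ≡ 0 (mod 123), i.e. 123 ∣ 96k. Since gcd(96, 123) = 3, dividing through by 3 this holds exactly when 41 ∣ 32k, and as gcd(32, 41) = 1, exactly when 41 ∣ k.
The smallest positive such k is 41.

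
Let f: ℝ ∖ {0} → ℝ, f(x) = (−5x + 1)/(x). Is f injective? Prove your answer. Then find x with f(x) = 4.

Suppose f(a) = f(b). Cross-multiplying: (−5a + 1)(b) = (−5b + 1)(a).
Expanding both sides and cancelling the symmetric terms leaves −1·(a − b) = 0. Since −1 ≠ 0, a = b. Hence f is injective.
Solving f(x) = 4: cross-multiplying gives −5x + 1 = 4(x), which rearranges to −9x = −1, so x = 1/9.

1/9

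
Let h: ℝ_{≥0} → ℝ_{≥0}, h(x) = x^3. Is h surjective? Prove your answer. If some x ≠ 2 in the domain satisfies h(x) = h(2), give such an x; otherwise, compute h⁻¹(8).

2

For any y ∈ ℝ_{≥0}, x = y^{1/3} ∈ ℝ_{≥0} gives h(x) = y, so h is surjective.
Since x ↦ x^3 is strictly increasing on ℝ_{≥0}, it is injective there, so no x ≠ 2 in the domain has h(x) = h(2). We therefore compute h⁻¹(8) = 8^{1/3} = 2 (indeed 2^3 = 8).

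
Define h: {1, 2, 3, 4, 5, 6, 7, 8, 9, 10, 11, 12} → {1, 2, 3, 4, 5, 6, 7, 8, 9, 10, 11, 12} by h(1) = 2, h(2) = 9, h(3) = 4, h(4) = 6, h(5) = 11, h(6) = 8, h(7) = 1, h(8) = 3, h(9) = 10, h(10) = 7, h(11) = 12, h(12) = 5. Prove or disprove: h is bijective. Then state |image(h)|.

The values 2, 9, 4, 6, 11, 8, 1, 3, 10, 7, 12, 5 are a permutation of {1, 2, 3, 4, 5, 6, 7, 8, 9, 10, 11, 12}: each element appears exactly once.
So h is injective and surjective, hence bijective.
The image of h is {1, 2, 3, 4, 5, 6, 7, 8, 9, 10, 11, 12}, which has 12 elements.

12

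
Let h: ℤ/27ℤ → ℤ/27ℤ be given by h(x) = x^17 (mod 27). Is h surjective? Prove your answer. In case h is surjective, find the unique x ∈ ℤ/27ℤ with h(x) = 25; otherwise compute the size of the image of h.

h(0) = 0^17 = 0.
h(3): Repeated squaring mod 27: 3^1 ≡ 3, 3^2 ≡ 3² = 9, 3^4 ≡ 9² = 81 ≡ 0, 3^8 ≡ 0² = 0, 3^16 ≡ 0² = 0. Since 17 = 16 + 1, 3^17 ≡ 0·3: 0·3 = 0. So 3^17 ≡ 0 (mod 27).
So h(0) = h(3) = 0 while 0 ≠ 3, therefore h is not injective.
A non-injective map from the 27-element set ℤ/27ℤ to itself takes at most 26 distinct values, so it cannot be surjective. So h is not surjective.
Since h is not surjective, we determine |image(h)|. Computing x^17 mod 27 for each x (by repeated squaring, reducing mod 27 at every step), the values h(0), h(1), …, h(26) are: 0, 1, 14, 0, 7, 11, 0, 4, 17, 0, 19, 5, 0, 25, 2, 0, 22, 8, 0, 10, 23, 0, 16, 20, 0, 13, 26.
The distinct values are {0, 1, 2, 4, 5, 7, 8, 10, 11, 13, 14, 16, 17, 19, 20, 22, 23, 25, 26}; there are 19 of them.

19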